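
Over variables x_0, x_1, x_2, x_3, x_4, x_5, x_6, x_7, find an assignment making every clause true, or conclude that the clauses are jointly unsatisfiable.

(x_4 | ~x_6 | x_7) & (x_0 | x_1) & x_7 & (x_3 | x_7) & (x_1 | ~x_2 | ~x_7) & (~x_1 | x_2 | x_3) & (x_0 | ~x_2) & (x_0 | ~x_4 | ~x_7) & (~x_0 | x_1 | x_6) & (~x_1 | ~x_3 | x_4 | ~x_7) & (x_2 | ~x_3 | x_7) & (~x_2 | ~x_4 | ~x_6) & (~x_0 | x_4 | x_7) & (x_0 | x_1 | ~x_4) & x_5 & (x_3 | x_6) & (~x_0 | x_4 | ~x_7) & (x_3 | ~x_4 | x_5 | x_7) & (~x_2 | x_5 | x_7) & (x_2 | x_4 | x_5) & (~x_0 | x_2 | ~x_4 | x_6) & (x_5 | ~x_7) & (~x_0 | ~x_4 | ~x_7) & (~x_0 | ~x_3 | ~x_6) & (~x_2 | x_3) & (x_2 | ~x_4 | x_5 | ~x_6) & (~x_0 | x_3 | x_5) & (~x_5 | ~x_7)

The formula is unsatisfiable.

Case x_5 = True:
  (x_7) forces x_7 = True.
  Clause (~x_5 | ~x_7) is falsified — contradiction.
Case x_5 = False:
  Clause (x_5) is falsified — contradiction.
Both cases fail, so the formula is unsatisfiable.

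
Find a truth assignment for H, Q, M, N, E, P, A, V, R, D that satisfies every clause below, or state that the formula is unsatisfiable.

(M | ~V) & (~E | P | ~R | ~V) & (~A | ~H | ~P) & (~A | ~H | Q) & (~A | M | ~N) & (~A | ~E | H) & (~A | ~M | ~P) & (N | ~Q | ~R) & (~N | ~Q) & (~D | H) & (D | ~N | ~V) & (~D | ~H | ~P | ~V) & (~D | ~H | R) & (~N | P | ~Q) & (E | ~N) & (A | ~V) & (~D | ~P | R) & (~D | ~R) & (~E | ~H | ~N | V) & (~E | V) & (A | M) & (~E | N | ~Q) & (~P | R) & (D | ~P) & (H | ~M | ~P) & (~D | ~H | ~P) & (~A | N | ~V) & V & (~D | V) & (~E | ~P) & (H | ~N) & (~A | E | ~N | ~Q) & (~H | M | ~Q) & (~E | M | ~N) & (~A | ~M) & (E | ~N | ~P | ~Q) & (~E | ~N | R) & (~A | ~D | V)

Unsatisfiable

Case V = True:
  (M | ~V) forces M = True.
  (A | ~V) forces A = True.
  Clause (~A | ~M) is falsified — contradiction.
Case V = False:
  Clause (V) is falsified — contradiction.
Both cases fail, so the formula is unsatisfiable.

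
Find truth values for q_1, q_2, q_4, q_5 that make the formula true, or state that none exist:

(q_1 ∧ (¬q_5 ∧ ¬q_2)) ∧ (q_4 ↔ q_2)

q_1 = True; q_2 = False; q_4 = False; q_5 = False

  q_1 ∧ (¬q_5 ∧ ¬q_2) = True
    ¬q_5 ∧ ¬q_2 = True
      ¬q_5 = True
      ¬q_2 = True
  q_4 ↔ q_2 = True
Both conjuncts True, so the formula holds.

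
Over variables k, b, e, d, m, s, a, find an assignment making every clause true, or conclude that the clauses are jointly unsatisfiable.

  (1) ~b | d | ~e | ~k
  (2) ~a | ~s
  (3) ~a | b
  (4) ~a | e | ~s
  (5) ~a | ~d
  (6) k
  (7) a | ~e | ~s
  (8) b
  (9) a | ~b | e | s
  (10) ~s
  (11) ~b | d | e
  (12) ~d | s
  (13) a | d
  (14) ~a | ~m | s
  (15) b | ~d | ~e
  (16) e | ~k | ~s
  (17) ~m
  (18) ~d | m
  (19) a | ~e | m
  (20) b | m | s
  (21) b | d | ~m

Case k = True:
  (b) forces b = True.
  (~s) forces s = False.
  (~d | s) forces d = False.
  (~b | d | ~e | ~k) forces e = False.
  Clause (~b | d | e) is falsified — contradiction.
Case k = False:
  Clause (k) is falsified — contradiction.
Both cases fail, so the formula is unsatisfiable.

Unsatisfiable — no assignment works.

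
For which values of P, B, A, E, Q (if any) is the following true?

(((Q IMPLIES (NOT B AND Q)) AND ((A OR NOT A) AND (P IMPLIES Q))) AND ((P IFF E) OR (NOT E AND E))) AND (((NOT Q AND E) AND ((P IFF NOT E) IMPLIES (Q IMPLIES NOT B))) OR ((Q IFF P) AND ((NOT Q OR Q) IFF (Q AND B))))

Case Q = True: the formula simplifies to ((NOT B AND (A OR NOT A)) AND ((P IFF E) OR (NOT E AND E))) AND (P AND B).
  B = True: the conjunct NOT B is False.
  B = False: the conjunct B is False.
Case Q = False: the formula simplifies to (((A OR NOT A) AND NOT P) AND ((P IFF E) OR (NOT E AND E))) AND E.
  E = True: simplifies to ((A OR NOT A) AND NOT P) AND P.
    P = True: the conjunct NOT P is False.
    P = False: the conjunct P is False.
  E = False: the conjunct E is False.
Both cases fail — unsatisfiable.

Unsatisfiable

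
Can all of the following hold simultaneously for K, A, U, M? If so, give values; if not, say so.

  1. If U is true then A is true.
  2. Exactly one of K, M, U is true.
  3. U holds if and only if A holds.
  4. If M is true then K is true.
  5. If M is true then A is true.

K: True; A: False; U: False; M: False

  (1) U=F ⇒ A: vacuous ✓
  (2) {K, M, U}: 1 true — exactly one ✓
  (3) U=F, A=F — same ✓
  (4) M=F ⇒ K: vacuous ✓
  (5) M=F ⇒ A: vacuous ✓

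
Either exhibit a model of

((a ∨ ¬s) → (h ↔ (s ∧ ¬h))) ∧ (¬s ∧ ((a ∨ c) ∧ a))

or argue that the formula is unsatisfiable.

c = False; a = True; h = False; s = False

  (a ∨ ¬s) → (h ↔ (s ∧ ¬h)) = True
    a ∨ ¬s = True
      ¬s = True
    h ↔ (s ∧ ¬h) = True
      s ∧ ¬h = False
        ¬h = True
  ¬s ∧ ((a ∨ c) ∧ a) = True
    ¬s = True
    (a ∨ c) ∧ a = True
      a ∨ c = True
Both conjuncts True, so the formula holds.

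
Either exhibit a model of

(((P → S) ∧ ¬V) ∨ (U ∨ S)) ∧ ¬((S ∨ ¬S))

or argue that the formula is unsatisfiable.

The conjunct ¬((S ∨ ¬S)) is unsatisfiable on its own:
  S=F: evaluates to False.
  S=T: evaluates to False.
So the whole conjunction is unsatisfiable.

Unsatisfiable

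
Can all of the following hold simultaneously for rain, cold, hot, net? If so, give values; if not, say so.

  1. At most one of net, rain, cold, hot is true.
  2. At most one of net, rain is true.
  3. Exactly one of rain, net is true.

rain = True, cold = False, hot = False, net = False

  (1) {net, rain, cold, hot}: 1 true — at most one ✓
  (2) {net, rain}: 1 true — at most one ✓
  (3) {rain, net}: 1 true — exactly one ✓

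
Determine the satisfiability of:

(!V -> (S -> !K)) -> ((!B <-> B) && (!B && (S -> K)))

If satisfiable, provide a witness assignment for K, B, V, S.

K = True, B = False, V = False, S = True

  (!V -> (S -> !K)) -> ((!B <-> B) && (!B && (S -> K))) = True
    !V -> (S -> !K) = False
      !V = True
      S -> !K = False
        !K = False
    (!B <-> B) && (!B && (S -> K)) = False
      !B <-> B = False
        !B = True
      !B && (S -> K) = True
        !B = True
        S -> K = True
The formula evaluates to True.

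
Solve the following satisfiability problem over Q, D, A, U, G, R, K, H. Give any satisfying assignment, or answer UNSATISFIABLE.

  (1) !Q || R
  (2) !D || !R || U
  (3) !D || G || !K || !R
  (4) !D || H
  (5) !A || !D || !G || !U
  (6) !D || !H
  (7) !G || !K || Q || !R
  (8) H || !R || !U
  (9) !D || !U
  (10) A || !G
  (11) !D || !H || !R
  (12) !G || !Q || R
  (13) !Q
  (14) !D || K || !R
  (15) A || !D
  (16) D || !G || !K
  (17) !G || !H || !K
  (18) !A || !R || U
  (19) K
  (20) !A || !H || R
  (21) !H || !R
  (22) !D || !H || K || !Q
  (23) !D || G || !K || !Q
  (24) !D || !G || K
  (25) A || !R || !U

Unit clause (!Q) forces Q = False.
Unit clause (K) forces K = True.
Try D = True:
  (!D || H) forces H = True.
  clause (!D || !H) is falsified — backtrack.
So D = False.
  then (D || !G || !K) forces G = False.
Set A = True.
Set U = False.
  then (!A || !R || U) forces R = False.
  then (!A || !H || R) forces H = False.
All clauses satisfied.

Q=F, D=F, A=T, U=F, G=F, R=F, K=T, H=F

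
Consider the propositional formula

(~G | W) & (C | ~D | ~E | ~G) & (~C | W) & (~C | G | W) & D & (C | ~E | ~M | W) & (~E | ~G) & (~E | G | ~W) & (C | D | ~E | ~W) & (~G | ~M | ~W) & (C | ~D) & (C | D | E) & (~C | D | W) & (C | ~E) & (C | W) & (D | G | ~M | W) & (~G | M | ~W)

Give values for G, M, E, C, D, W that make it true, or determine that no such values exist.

Unit clause (D) forces D = True.
In (C | ~D) only C is left, so C = True.
In (~C | W) only W is left, so W = True.
Try G = True:
  (~E | ~G) forces E = False.
  (~G | ~M | ~W) forces M = False.
  clause (~G | M | ~W) is falsified — backtrack.
So G = False.
  then (~E | G | ~W) forces E = False.
Set M = True.
All clauses satisfied.

G = False, M = True, E = False, C = True, D = True, W = True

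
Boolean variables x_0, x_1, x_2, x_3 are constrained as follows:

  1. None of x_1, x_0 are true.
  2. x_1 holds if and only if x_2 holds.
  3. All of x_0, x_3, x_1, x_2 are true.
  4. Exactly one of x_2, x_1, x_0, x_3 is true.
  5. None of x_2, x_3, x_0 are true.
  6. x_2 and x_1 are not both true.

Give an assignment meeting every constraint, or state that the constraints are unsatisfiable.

Unsatisfiable — no assignment works.

Case x_0 = True:
  Constraint (1) is violated (x_0=T) — contradiction.
Case x_0 = False:
  Constraint (3) is violated (x_0=F) — contradiction.
Both cases fail — unsatisfiable.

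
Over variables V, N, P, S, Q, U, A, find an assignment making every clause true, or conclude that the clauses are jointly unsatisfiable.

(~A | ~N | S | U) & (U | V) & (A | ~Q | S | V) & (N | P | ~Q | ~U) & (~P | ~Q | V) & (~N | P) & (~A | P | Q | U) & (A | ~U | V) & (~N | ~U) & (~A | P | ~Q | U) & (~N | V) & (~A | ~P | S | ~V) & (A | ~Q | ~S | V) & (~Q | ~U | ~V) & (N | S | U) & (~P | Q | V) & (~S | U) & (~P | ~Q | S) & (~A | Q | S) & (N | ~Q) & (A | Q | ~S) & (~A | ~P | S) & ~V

Unit clause (~V) forces V = False.
In (U | V) only U is left, so U = True.
In (A | ~U | V) only A is left, so A = True.
In (~N | ~U) only ~N is left, so N = False.
In (N | ~Q) only ~Q is left, so Q = False.
In (~P | Q | V) only ~P is left, so P = False.
In (~A | Q | S) only S is left, so S = True.
All clauses satisfied.

V = False, N = False, P = False, S = True, Q = False, U = True, A = True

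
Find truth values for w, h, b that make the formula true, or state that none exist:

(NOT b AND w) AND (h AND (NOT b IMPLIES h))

w = True, h = True, b = False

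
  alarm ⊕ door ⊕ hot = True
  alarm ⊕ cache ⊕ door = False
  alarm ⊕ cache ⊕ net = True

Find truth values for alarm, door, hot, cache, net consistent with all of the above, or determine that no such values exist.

alarm = True; door = True; hot = True; cache = False; net = False

alarm ⊕ door ⊕ hot = T ⊕ T ⊕ T = True ✓
alarm ⊕ cache ⊕ door = T ⊕ F ⊕ T = False ✓
alarm ⊕ cache ⊕ net = T ⊕ F ⊕ F = True ✓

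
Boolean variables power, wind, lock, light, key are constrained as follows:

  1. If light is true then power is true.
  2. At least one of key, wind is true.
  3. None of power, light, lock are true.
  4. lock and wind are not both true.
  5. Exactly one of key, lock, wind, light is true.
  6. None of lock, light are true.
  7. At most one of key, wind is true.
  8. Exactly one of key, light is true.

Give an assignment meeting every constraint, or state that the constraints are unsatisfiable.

power = False, wind = False, lock = False, light = False, key = True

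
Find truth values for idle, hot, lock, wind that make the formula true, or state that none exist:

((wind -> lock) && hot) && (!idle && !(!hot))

idle: False, hot: True, lock: True, wind: False

  (wind -> lock) && hot = True
    wind -> lock = True
  !idle && !(!hot) = True
    !idle = True
    !(!hot) = True
      !hot = False
Both conjuncts True, so the formula holds.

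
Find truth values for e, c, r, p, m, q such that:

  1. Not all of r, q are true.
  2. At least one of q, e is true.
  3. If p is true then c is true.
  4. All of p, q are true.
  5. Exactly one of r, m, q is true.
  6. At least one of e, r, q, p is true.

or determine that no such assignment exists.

e = True, c = True, r = False, p = True, m = False, q = True

  (1) {r, q}: 1/2 true — not all ✓
  (2) {q, e}: 2 true — at least one ✓
  (3) p=T ⇒ c: T ✓
  (4) {p, q}: all 2 true ✓
  (5) {r, m, q}: 1 true — exactly one ✓
  (6) {e, r, q, p}: 3 true — at least one ✓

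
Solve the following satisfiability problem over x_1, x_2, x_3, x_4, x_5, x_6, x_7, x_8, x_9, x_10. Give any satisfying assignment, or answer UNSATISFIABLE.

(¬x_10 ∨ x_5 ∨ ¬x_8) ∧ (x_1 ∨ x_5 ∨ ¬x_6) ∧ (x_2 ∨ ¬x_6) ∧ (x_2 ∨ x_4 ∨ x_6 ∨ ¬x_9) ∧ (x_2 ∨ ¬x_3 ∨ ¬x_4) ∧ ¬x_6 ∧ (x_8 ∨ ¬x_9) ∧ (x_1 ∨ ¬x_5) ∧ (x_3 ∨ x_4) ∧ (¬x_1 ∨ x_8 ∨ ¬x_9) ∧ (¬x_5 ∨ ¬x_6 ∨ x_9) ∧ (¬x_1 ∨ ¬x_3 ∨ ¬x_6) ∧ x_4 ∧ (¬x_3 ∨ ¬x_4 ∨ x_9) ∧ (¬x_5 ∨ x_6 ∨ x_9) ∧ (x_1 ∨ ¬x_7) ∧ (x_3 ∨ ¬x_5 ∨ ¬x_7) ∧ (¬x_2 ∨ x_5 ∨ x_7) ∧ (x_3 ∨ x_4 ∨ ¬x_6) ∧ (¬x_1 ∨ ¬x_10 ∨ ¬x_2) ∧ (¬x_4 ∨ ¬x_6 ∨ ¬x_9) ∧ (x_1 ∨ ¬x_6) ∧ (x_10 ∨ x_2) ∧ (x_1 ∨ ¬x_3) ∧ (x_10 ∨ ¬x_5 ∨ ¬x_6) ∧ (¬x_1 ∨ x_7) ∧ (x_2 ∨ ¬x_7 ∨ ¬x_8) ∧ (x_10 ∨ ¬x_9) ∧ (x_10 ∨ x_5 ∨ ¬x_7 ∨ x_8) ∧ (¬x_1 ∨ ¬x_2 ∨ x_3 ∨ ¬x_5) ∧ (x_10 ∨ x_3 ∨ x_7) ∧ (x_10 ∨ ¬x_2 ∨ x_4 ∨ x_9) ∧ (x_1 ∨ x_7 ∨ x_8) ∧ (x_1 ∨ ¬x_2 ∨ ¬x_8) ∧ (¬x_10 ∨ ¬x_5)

Unit clause (¬x_6) forces x_6 = False.
Unit clause (x_4) forces x_4 = True.
Set x_1 = True.
  then (¬x_1 ∨ x_7) forces x_7 = True.
Set x_2 = True.
  then (¬x_1 ∨ ¬x_10 ∨ ¬x_2) forces x_10 = False.
  then (x_10 ∨ ¬x_9) forces x_9 = False.
  then (¬x_3 ∨ ¬x_4 ∨ x_9) forces x_3 = False.
  then (¬x_5 ∨ x_6 ∨ x_9) forces x_5 = False.
  then (x_10 ∨ x_5 ∨ ¬x_7 ∨ x_8) forces x_8 = True.
All clauses satisfied.

x_1 = True, x_2 = True, x_3 = False, x_4 = True, x_5 = False, x_6 = False, x_7 = True, x_8 = True, x_9 = False, x_10 = False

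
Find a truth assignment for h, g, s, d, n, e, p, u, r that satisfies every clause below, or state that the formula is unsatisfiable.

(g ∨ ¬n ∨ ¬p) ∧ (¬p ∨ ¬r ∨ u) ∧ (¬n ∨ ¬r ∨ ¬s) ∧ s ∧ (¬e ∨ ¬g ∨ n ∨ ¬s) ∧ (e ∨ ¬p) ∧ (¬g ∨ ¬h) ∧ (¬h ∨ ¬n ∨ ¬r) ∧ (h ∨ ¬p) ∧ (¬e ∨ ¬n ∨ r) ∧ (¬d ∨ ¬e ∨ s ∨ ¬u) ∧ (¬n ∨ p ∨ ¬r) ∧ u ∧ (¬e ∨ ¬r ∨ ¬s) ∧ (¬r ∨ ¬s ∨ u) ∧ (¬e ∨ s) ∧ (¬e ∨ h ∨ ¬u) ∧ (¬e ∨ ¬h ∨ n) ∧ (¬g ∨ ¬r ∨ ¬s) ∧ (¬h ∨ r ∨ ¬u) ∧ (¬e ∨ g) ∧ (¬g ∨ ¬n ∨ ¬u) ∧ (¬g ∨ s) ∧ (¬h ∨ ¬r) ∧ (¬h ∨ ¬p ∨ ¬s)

h: False, g: False, s: True, d: True, n: True, e: False, p: False, u: True, r: False

Unit clause (s) forces s = True.
Unit clause (u) forces u = True.
Try h = True:
  (¬g ∨ ¬h) forces g = False.
  (¬h ∨ r ∨ ¬u) forces r = True.
  clause (¬h ∨ ¬r) is falsified — backtrack.
So h = False.
  then (h ∨ ¬p) forces p = False.
  then (¬e ∨ h ∨ ¬u) forces e = False.
Set g = False.
Set d = True.
Set n = True.
  then (¬n ∨ ¬r ∨ ¬s) forces r = False.
All clauses satisfied.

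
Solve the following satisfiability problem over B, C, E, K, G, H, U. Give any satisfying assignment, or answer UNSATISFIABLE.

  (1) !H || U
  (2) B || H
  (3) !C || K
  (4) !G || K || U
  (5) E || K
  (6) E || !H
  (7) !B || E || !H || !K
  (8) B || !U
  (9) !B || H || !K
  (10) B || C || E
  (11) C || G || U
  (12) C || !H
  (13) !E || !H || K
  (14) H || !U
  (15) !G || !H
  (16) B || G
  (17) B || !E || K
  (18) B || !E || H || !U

B: True, C: True, E: True, K: True, G: False, H: True, U: True

Try B = False:
  (B || H) forces H = True.
  (!H || U) forces U = True.
  clause (B || !U) is falsified — backtrack.
So B = True.
Set C = True.
  then (!C || K) forces K = True.
  then (!B || H || !K) forces H = True.
  then (!G || !H) forces G = False.
  then (!H || U) forces U = True.
  then (E || !H) forces E = True.
All clauses satisfied.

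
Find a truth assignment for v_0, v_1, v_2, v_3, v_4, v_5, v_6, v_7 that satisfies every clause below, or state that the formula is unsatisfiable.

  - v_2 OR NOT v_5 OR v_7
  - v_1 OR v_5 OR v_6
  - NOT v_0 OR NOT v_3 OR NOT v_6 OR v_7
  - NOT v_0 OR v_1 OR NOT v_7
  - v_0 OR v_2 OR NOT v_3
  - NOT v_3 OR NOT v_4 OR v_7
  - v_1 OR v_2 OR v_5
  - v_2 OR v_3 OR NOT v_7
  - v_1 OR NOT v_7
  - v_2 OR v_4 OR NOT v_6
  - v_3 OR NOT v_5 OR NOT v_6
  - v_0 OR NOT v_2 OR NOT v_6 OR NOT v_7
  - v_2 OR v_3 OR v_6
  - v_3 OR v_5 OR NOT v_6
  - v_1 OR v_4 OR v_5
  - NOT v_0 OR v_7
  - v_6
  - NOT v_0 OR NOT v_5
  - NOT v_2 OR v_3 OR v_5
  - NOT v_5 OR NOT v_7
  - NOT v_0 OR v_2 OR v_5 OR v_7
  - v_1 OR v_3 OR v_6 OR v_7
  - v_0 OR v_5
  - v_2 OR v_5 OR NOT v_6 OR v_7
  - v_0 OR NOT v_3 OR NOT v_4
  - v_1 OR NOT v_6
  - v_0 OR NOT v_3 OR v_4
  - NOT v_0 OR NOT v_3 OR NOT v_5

Unit clause (v_6) forces v_6 = True.
In (v_1 OR NOT v_6) only v_1 is left, so v_1 = True.
Set v_0 = True.
  then (NOT v_0 OR v_7) forces v_7 = True.
  then (NOT v_0 OR NOT v_5) forces v_5 = False.
  then (v_3 OR v_5 OR NOT v_6) forces v_3 = True.
Set v_2 = True.
Set v_4 = False.
All clauses satisfied.

v_0 = True, v_1 = True, v_2 = True, v_3 = True, v_4 = False, v_5 = False, v_6 = True, v_7 = True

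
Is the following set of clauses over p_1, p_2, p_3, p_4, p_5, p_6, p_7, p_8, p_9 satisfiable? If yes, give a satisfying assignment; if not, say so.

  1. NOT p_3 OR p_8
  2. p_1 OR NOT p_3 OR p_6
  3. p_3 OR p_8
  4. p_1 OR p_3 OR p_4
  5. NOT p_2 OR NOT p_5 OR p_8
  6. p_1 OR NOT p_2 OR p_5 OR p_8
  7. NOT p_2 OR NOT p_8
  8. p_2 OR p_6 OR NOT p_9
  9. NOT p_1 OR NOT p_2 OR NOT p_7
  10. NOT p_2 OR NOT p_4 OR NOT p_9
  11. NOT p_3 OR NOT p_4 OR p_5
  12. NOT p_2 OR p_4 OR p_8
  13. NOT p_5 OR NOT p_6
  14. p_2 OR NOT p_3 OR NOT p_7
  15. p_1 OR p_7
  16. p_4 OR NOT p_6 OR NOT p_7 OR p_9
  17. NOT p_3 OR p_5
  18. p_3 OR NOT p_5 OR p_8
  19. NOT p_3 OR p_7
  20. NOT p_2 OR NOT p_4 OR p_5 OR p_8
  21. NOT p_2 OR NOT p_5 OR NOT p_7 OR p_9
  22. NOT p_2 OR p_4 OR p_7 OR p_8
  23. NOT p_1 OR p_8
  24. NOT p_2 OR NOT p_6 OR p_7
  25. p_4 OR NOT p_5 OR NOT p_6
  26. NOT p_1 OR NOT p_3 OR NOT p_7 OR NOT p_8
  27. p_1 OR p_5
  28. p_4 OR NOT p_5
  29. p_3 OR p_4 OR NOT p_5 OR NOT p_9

p_1=T, p_2=F, p_3=F, p_4=T, p_5=F, p_6=T, p_7=F, p_8=T, p_9=T

Set p_1 = True.
  then (NOT p_1 OR p_8) forces p_8 = True.
  then (NOT p_2 OR NOT p_8) forces p_2 = False.
Set p_3 = False.
Set p_4 = True.
Set p_5 = False.
Set p_6 = True.
Set p_7 = False.
Set p_9 = True.
All clauses satisfied.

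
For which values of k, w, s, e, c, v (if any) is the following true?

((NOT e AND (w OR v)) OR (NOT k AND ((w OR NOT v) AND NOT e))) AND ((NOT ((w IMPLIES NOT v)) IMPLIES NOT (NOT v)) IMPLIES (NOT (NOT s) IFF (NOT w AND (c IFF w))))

k: False, w: False, s: True, e: False, c: False, v: True

  (NOT e AND (w OR v)) OR (NOT k AND ((w OR NOT v) AND NOT e)) = True
    NOT e AND (w OR v) = True
      NOT e = True
      w OR v = True
    NOT k AND ((w OR NOT v) AND NOT e) = False
      NOT k = True
      (w OR NOT v) AND NOT e = False
        w OR NOT v = False
          NOT v = False
        NOT e = True
  (NOT ((w IMPLIES NOT v)) IMPLIES NOT (NOT v)) IMPLIES (NOT (NOT s) IFF (NOT w AND (c IFF w))) = True
    NOT ((w IMPLIES NOT v)) IMPLIES NOT (NOT v) = True
      NOT ((w IMPLIES NOT v)) = False
        w IMPLIES NOT v = True
          NOT v = False
      NOT (NOT v) = True
        NOT v = False
    NOT (NOT s) IFF (NOT w AND (c IFF w)) = True
      NOT (NOT s) = True
        NOT s = False
      NOT w AND (c IFF w) = True
        NOT w = True
        c IFF w = True
Both conjuncts True, so the formula holds.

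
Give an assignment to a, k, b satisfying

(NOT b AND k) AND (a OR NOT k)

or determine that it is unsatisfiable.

a = True, k = True, b = False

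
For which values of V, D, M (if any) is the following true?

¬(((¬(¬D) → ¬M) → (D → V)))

V=F; D=T; M=F

  ¬(((¬(¬D) → ¬M) → (D → V))) = True
    (¬(¬D) → ¬M) → (D → V) = False
      ¬(¬D) → ¬M = True
        ¬(¬D) = True
          ¬D = False
        ¬M = True
      D → V = False
The formula evaluates to True.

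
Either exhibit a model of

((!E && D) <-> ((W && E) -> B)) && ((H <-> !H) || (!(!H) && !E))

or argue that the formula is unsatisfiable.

H = True, B = True, E = False, W = True, D = True

  (!E && D) <-> ((W && E) -> B) = True
    !E && D = True
      !E = True
    (W && E) -> B = True
      W && E = False
  (H <-> !H) || (!(!H) && !E) = True
    H <-> !H = False
      !H = False
    !(!H) && !E = True
      !(!H) = True
        !H = False
      !E = True
Both conjuncts True, so the formula holds.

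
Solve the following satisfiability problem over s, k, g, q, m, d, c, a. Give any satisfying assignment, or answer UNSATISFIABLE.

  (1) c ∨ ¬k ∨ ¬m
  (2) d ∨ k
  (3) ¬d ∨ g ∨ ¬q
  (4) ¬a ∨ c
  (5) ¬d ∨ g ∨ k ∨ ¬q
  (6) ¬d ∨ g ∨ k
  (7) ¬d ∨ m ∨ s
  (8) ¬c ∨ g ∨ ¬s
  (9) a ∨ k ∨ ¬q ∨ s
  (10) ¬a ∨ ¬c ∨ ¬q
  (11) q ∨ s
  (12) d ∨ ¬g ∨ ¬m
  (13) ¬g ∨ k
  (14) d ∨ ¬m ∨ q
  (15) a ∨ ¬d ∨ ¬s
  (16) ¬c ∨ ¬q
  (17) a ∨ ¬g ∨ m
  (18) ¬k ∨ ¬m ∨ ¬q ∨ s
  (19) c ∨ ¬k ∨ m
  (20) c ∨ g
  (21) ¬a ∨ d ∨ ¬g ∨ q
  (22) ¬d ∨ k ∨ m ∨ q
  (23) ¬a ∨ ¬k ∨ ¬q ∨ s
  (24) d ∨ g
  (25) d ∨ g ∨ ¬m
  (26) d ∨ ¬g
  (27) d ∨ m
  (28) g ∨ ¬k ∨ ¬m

Set s = True.
Try k = False:
  (d ∨ k) forces d = True.
  (¬d ∨ g ∨ k) forces g = True.
  clause (¬g ∨ k) is falsified — backtrack.
So k = True.
Try g = False:
  (¬c ∨ g ∨ ¬s) forces c = False.
  clause (c ∨ g) is falsified — backtrack.
So g = True.
  then (d ∨ ¬g) forces d = True.
  then (a ∨ ¬d ∨ ¬s) forces a = True.
  then (¬a ∨ c) forces c = True.
  then (¬a ∨ ¬c ∨ ¬q) forces q = False.
Set m = False.
All clauses satisfied.

s: True; k: True; g: True; q: False; m: False; d: True; c: True; a: True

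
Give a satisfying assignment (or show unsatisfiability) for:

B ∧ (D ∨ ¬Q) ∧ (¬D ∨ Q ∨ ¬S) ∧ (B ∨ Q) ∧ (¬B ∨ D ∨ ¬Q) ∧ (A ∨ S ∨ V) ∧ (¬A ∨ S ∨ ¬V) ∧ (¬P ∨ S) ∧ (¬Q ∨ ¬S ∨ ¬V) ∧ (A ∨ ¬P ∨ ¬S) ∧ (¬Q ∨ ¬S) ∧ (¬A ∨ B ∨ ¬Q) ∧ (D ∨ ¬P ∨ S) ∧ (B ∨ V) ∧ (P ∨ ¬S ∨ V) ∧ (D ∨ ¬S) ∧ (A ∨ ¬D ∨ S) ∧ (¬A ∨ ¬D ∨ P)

Q = False, B = True, D = False, A = True, P = False, V = False, S = False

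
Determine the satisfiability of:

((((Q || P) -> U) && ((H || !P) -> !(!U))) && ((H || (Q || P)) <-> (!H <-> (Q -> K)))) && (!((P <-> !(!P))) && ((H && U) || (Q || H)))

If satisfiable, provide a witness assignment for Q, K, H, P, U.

Unsatisfiable

The conjunct !((P <-> !(!P))) is unsatisfiable on its own:
  P=F: evaluates to False.
  P=T: evaluates to False.
So the whole conjunction is unsatisfiable.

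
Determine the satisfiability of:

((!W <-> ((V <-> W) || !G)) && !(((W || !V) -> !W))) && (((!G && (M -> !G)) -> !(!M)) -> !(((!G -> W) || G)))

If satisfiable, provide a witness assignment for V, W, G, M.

No satisfying assignment exists.

Case W = True: the formula simplifies to !((V || !G)) && !(((!G && (M -> !G)) -> !(!M))).
  G = True: the conjunct !(((!G && (M -> !G)) -> !(!M))) becomes !((False -> !(!M))) = False.
  G = False: the conjunct !((V || !G)) becomes !((V || True)) = False.
Case W = False: the conjunct !(((W || !V) -> !W)) becomes !((!V -> True)) = False.
Both cases fail — unsatisfiable.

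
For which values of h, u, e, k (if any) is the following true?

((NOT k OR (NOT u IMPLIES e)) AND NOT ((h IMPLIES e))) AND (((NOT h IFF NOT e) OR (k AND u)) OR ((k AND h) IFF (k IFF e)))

h: True, u: True, e: False, k: True

  (NOT k OR (NOT u IMPLIES e)) AND NOT ((h IMPLIES e)) = True
    NOT k OR (NOT u IMPLIES e) = True
      NOT k = False
      NOT u IMPLIES e = True
        NOT u = False
    NOT ((h IMPLIES e)) = True
      h IMPLIES e = False
  ((NOT h IFF NOT e) OR (k AND u)) OR ((k AND h) IFF (k IFF e)) = True
    (NOT h IFF NOT e) OR (k AND u) = True
      NOT h IFF NOT e = False
        NOT h = False
        NOT e = True
      k AND u = True
    (k AND h) IFF (k IFF e) = False
      k AND h = True
      k IFF e = False
Both conjuncts True, so the formula holds.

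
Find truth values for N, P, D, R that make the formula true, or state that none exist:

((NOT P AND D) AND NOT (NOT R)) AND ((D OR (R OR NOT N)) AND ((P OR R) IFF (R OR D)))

N = False, P = False, D = True, R = True

  (NOT P AND D) AND NOT (NOT R) = True
    NOT P AND D = True
      NOT P = True
    NOT (NOT R) = True
      NOT R = False
  (D OR (R OR NOT N)) AND ((P OR R) IFF (R OR D)) = True
    D OR (R OR NOT N) = True
      R OR NOT N = True
        NOT N = True
    (P OR R) IFF (R OR D) = True
      P OR R = True
      R OR D = True
Both conjuncts True, so the formula holds.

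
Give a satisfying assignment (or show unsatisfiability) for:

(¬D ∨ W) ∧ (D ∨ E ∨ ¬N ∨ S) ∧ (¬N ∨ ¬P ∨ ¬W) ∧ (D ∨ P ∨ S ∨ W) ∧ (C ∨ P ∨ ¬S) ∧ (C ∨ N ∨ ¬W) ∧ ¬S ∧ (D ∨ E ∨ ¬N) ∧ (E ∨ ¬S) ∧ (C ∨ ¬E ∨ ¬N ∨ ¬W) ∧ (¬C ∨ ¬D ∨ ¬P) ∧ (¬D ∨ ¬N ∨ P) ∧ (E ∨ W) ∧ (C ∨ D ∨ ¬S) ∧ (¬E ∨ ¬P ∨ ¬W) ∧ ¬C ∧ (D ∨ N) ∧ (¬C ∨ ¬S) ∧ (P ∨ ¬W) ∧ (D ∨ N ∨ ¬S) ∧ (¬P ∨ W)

Case W = True:
  (¬S) forces S = False.
  (¬C) forces C = False.
  (C ∨ N ∨ ¬W) forces N = True.
  (¬N ∨ ¬P ∨ ¬W) forces P = False.
  Clause (P ∨ ¬W) is falsified — contradiction.
Case W = False:
  (¬D ∨ W) forces D = False.
  (¬S) forces S = False.
  (D ∨ P ∨ S ∨ W) forces P = True.
  Clause (¬P ∨ W) is falsified — contradiction.
Both cases fail, so the formula is unsatisfiable.

The formula is unsatisfiable.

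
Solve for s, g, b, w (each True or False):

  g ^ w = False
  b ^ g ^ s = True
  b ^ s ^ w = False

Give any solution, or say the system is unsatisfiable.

Adding constraints 1, 2, 3 mod 2: every variable appears an even number of times on the left, so the left side is 0.
But the right sides sum to 1 (mod 2). 0 ≠ 1 — the system is inconsistent.

UNSATISFIABLE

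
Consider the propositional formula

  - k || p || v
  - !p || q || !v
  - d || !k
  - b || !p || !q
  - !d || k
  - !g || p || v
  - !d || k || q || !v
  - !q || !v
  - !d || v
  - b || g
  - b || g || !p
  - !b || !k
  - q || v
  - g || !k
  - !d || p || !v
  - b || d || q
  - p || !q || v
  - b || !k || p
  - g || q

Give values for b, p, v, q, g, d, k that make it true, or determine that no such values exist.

Set b = True.
  then (!b || !k) forces k = False.
  then (!d || k) forces d = False.
Set p = True.
Set v = False.
  then (q || v) forces q = True.
Set g = False.
All clauses satisfied.

b = True; p = True; v = False; q = True; g = False; d = False; k = False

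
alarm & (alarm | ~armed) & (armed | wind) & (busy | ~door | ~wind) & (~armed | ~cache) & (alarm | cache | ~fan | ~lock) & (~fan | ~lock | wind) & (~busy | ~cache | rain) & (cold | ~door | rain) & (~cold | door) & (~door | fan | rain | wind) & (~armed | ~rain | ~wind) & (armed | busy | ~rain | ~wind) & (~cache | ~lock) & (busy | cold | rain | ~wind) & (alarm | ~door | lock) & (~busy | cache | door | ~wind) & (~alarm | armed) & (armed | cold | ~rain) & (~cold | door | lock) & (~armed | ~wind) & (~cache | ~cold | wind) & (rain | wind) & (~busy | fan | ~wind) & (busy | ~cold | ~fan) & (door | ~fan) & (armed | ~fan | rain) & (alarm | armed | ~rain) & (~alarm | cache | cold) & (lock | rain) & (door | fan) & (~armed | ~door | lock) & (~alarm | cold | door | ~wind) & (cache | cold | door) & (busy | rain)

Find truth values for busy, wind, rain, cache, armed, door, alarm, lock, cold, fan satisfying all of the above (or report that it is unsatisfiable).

Unit clause (alarm) forces alarm = True.
In (~alarm | armed) only armed is left, so armed = True.
In (~armed | ~wind) only ~wind is left, so wind = False.
In (rain | wind) only rain is left, so rain = True.
In (~armed | ~cache) only ~cache is left, so cache = False.
In (~alarm | cache | cold) only cold is left, so cold = True.
In (~cold | door) only door is left, so door = True.
In (~armed | ~door | lock) only lock is left, so lock = True.
In (~fan | ~lock | wind) only ~fan is left, so fan = False.
Set busy = True.
All clauses satisfied.

busy: True, wind: False, rain: True, cache: False, armed: True, door: True, alarm: True, lock: True, cold: True, fan: False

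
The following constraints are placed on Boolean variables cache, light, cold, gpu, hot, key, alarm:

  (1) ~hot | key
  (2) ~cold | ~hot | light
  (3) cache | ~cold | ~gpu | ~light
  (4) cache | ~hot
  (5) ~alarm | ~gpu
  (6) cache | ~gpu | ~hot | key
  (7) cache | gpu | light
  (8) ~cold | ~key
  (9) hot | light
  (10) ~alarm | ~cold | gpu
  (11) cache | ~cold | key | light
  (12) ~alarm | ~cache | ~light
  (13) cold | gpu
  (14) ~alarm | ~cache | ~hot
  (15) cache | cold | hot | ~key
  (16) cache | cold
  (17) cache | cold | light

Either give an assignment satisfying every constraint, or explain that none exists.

cache = True, light = True, cold = False, gpu = True, hot = True, key = True, alarm = False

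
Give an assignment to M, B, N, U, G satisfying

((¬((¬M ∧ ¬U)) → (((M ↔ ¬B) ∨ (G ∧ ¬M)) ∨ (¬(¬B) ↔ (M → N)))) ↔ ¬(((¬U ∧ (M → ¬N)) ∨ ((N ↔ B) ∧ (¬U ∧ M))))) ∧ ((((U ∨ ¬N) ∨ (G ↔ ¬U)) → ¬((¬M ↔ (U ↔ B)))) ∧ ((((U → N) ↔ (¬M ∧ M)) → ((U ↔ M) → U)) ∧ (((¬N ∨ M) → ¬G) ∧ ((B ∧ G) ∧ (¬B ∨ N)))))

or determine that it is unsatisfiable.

Unsatisfiable — no assignment works.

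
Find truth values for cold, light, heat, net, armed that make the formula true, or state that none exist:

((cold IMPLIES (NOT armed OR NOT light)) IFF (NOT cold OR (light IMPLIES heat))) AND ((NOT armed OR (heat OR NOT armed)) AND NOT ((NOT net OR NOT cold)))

cold: True, light: False, heat: False, net: True, armed: False

  (cold IMPLIES (NOT armed OR NOT light)) IFF (NOT cold OR (light IMPLIES heat)) = True
    cold IMPLIES (NOT armed OR NOT light) = True
      NOT armed OR NOT light = True
        NOT armed = True
        NOT light = True
    NOT cold OR (light IMPLIES heat) = True
      NOT cold = False
      light IMPLIES heat = True
  (NOT armed OR (heat OR NOT armed)) AND NOT ((NOT net OR NOT cold)) = True
    NOT armed OR (heat OR NOT armed) = True
      NOT armed = True
      heat OR NOT armed = True
        NOT armed = True
    NOT ((NOT net OR NOT cold)) = True
      NOT net OR NOT cold = False
        NOT net = False
        NOT cold = False
Both conjuncts True, so the formula holds.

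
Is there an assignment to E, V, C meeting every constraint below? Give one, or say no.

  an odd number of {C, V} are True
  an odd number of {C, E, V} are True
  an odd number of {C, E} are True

E = False, V = False, C = True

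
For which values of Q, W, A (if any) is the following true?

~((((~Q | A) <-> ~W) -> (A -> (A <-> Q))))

Q = False; W = False; A = True

  ~((((~Q | A) <-> ~W) -> (A -> (A <-> Q)))) = True
    ((~Q | A) <-> ~W) -> (A -> (A <-> Q)) = False
      (~Q | A) <-> ~W = True
        ~Q | A = True
          ~Q = True
        ~W = True
      A -> (A <-> Q) = False
        A <-> Q = False
The formula evaluates to True.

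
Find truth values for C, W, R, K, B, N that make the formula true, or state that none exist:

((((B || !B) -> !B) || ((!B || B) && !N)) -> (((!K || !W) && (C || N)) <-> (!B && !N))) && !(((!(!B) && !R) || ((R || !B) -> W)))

C = True; W = False; R = True; K = True; B = True; N = True

  (((B || !B) -> !B) || ((!B || B) && !N)) -> (((!K || !W) && (C || N)) <-> (!B && !N)) = True
    ((B || !B) -> !B) || ((!B || B) && !N) = False
      (B || !B) -> !B = False
        B || !B = True
          !B = False
        !B = False
      (!B || B) && !N = False
        !B || B = True
          !B = False
        !N = False
    ((!K || !W) && (C || N)) <-> (!B && !N) = False
      (!K || !W) && (C || N) = True
        !K || !W = True
          !K = False
          !W = True
        C || N = True
      !B && !N = False
        !B = False
        !N = False
  !(((!(!B) && !R) || ((R || !B) -> W))) = True
    (!(!B) && !R) || ((R || !B) -> W) = False
      !(!B) && !R = False
        !(!B) = True
          !B = False
        !R = False
      (R || !B) -> W = False
        R || !B = True
          !B = False
Both conjuncts True, so the formula holds.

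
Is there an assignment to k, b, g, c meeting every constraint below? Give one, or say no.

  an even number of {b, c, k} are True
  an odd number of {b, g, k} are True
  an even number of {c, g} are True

Unsatisfiable — no assignment works.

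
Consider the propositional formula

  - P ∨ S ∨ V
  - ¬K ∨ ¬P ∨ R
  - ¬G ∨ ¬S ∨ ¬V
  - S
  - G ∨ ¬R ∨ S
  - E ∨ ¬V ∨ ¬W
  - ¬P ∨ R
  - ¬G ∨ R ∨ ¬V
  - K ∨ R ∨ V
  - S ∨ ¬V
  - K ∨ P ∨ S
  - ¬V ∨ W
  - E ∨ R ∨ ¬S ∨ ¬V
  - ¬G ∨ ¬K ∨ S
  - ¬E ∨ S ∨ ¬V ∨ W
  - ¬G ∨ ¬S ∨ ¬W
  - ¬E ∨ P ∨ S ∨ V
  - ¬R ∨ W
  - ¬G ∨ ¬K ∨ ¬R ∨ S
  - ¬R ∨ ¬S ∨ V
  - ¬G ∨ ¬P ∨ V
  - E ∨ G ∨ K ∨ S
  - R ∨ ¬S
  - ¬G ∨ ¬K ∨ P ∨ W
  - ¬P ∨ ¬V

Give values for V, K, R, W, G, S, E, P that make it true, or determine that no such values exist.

Unit clause (S) forces S = True.
In (R ∨ ¬S) only R is left, so R = True.
In (¬R ∨ W) only W is left, so W = True.
In (¬R ∨ ¬S ∨ V) only V is left, so V = True.
In (¬P ∨ ¬V) only ¬P is left, so P = False.
In (¬G ∨ ¬S ∨ ¬V) only ¬G is left, so G = False.
In (E ∨ ¬V ∨ ¬W) only E is left, so E = True.
Set K = False.
All clauses satisfied.

V: True, K: False, R: True, W: True, G: False, S: True, E: True, P: False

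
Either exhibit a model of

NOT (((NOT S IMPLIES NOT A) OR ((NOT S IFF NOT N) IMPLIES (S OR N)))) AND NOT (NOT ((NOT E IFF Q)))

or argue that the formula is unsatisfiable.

N = False, S = False, E = True, A = True, Q = False

  NOT (((NOT S IMPLIES NOT A) OR ((NOT S IFF NOT N) IMPLIES (S OR N)))) = True
    (NOT S IMPLIES NOT A) OR ((NOT S IFF NOT N) IMPLIES (S OR N)) = False
      NOT S IMPLIES NOT A = False
        NOT S = True
        NOT A = False
      (NOT S IFF NOT N) IMPLIES (S OR N) = False
        NOT S IFF NOT N = True
          NOT S = True
          NOT N = True
        S OR N = False
  NOT (NOT ((NOT E IFF Q))) = True
    NOT ((NOT E IFF Q)) = False
      NOT E IFF Q = True
        NOT E = False
Both conjuncts True, so the formula holds.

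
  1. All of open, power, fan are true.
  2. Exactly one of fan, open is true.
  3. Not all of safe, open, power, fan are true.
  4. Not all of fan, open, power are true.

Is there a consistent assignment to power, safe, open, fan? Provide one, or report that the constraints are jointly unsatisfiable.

The formula is unsatisfiable.

Case fan = True:
  (1) forces open = True.
  Constraint (2) is violated (fan=T, open=T) — contradiction.
Case fan = False:
  Constraint (1) is violated (fan=F) — contradiction.
Both cases fail — unsatisfiable.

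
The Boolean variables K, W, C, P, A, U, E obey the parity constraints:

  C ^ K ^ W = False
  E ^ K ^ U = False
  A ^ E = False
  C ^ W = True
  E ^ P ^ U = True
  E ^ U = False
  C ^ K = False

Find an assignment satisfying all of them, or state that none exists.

Adding constraints 1, 2, 4, 6 mod 2: every variable appears an even number of times on the left, so the left side is 0.
But the right sides sum to 1 (mod 2). 0 ≠ 1 — the system is inconsistent.

Unsatisfiable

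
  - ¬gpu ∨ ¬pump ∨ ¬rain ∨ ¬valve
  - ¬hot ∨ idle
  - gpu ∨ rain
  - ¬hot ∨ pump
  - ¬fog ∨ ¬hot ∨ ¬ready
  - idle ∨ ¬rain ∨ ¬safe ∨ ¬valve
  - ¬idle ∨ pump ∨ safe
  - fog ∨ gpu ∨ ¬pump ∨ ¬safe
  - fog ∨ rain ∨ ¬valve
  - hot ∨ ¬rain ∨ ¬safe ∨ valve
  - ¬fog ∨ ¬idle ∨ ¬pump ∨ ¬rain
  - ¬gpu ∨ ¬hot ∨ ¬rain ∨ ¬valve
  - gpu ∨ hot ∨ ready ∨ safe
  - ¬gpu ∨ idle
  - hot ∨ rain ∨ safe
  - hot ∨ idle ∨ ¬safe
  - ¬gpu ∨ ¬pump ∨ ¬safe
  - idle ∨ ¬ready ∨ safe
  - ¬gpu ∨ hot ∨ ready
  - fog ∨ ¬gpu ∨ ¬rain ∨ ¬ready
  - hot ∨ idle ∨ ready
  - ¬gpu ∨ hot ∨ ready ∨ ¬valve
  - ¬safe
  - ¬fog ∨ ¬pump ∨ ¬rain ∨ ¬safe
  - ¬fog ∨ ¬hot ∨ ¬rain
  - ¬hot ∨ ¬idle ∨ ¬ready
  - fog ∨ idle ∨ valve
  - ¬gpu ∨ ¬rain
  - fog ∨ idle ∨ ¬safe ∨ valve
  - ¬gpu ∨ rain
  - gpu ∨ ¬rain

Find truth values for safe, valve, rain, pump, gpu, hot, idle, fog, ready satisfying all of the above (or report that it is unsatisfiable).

Case rain = True:
  (¬safe) forces safe = False.
  (¬gpu ∨ ¬rain) forces gpu = False.
  Clause (gpu ∨ ¬rain) is falsified — contradiction.
Case rain = False:
  (gpu ∨ rain) forces gpu = True.
  Clause (¬gpu ∨ rain) is falsified — contradiction.
Both cases fail, so the formula is unsatisfiable.

UNSATISFIABLE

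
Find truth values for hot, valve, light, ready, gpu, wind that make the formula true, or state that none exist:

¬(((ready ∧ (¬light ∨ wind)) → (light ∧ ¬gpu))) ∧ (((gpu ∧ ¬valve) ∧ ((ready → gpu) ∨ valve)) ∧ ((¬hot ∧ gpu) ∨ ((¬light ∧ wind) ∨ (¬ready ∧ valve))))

hot = False, valve = False, light = True, ready = True, gpu = True, wind = True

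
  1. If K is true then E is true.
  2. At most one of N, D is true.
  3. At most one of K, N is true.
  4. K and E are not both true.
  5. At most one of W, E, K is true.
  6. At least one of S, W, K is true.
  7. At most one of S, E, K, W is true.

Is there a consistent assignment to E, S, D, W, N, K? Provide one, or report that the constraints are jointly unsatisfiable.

E = False, S = False, D = True, W = True, N = False, K = False

  (1) K=F ⇒ E: vacuous ✓
  (2) {N, D}: 1 true — at most one ✓
  (3) {K, N}: 0 true — at most one ✓
  (4) K=F, E=F — not both ✓
  (5) {W, E, K}: 1 true — at most one ✓
  (6) {S, W, K}: 1 true — at least one ✓
  (7) {S, E, K, W}: 1 true — at most one ✓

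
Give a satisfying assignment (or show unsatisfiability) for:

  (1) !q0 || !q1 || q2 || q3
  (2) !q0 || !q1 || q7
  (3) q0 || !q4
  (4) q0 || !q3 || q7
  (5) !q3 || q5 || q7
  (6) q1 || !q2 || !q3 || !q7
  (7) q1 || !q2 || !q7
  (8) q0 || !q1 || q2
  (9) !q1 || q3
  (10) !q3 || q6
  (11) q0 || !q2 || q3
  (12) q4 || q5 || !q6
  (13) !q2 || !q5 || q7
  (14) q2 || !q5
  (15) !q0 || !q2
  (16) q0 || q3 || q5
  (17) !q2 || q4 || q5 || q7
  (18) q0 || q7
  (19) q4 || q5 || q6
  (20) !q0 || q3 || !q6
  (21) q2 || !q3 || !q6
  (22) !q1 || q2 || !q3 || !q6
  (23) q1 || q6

q0: False, q1: True, q2: True, q3: True, q4: False, q5: True, q6: True, q7: True

Set q0 = False.
  then (q0 || !q4) forces q4 = False.
  then (q0 || q7) forces q7 = True.
Try q1 = False:
  (q1 || !q2 || !q7) forces q2 = False.
  (q2 || !q5) forces q5 = False.
  (q4 || q5 || !q6) forces q6 = False.
  clause (q4 || q5 || q6) is falsified — backtrack.
So q1 = True.
  then (q0 || !q1 || q2) forces q2 = True.
  then (!q1 || q3) forces q3 = True.
  then (!q3 || q6) forces q6 = True.
  then (q4 || q5 || !q6) forces q5 = True.
All clauses satisfied.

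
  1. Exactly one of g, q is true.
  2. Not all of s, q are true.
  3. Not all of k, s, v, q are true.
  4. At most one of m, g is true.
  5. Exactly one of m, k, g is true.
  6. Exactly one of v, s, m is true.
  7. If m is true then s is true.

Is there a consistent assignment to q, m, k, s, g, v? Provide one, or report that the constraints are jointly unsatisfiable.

q=F, m=F, k=F, s=T, g=T, v=F

  (1) {g, q}: 1 true — exactly one ✓
  (2) {s, q}: 1/2 true — not all ✓
  (3) {k, s, v, q}: 1/4 true — not all ✓
  (4) {m, g}: 1 true — at most one ✓
  (5) {m, k, g}: 1 true — exactly one ✓
  (6) {v, s, m}: 1 true — exactly one ✓
  (7) m=F ⇒ s: vacuous ✓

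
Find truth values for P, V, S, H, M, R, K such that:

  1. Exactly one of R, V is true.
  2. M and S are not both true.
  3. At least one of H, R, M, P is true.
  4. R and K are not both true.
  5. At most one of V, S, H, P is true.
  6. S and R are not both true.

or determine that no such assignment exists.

P=F; V=T; S=F; H=F; M=T; R=F; K=T

  (1) {R, V}: 1 true — exactly one ✓
  (2) M=T, S=F — not both ✓
  (3) {H, R, M, P}: 1 true — at least one ✓
  (4) R=F, K=T — not both ✓
  (5) {V, S, H, P}: 1 true — at most one ✓
  (6) S=F, R=F — not both ✓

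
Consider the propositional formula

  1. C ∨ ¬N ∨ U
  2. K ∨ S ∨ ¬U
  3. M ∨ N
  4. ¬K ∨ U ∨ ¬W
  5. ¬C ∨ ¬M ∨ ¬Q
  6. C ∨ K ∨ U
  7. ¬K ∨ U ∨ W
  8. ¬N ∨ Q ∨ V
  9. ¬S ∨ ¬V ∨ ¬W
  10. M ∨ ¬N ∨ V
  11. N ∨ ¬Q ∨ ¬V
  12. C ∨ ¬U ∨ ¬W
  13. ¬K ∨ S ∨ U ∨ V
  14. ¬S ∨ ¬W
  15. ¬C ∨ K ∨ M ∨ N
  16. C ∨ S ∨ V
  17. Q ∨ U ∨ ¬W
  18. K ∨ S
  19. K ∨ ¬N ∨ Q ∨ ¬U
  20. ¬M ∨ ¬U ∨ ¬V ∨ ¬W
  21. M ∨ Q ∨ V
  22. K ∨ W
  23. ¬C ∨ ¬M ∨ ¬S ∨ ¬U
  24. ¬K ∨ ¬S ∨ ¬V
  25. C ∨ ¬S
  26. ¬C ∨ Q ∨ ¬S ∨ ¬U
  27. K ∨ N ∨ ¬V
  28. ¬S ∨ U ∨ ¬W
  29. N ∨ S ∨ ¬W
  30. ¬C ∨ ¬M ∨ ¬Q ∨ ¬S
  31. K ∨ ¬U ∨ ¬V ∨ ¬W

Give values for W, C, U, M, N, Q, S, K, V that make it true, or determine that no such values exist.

Set W = False.
  then (K ∨ W) forces K = True.
  then (¬K ∨ U ∨ W) forces U = True.
Set C = True.
Set M = False.
  then (M ∨ N) forces N = True.
  then (M ∨ ¬N ∨ V) forces V = True.
  then (¬K ∨ ¬S ∨ ¬V) forces S = False.
Set Q = True.
All clauses satisfied.

W=F, C=T, U=T, M=F, N=T, Q=T, S=F, K=T, V=T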